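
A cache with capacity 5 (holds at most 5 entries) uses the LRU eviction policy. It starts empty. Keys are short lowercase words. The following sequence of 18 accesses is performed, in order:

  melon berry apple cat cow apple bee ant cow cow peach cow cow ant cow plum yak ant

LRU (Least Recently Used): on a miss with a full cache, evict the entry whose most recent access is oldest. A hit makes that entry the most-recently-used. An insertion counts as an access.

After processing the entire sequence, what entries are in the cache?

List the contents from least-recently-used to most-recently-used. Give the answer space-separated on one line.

LRU simulation (capacity=5):
  1. access melon: MISS. Cache (LRU->MRU): [melon]
  2. access berry: MISS. Cache (LRU->MRU): [melon berry]
  3. access apple: MISS. Cache (LRU->MRU): [melon berry apple]
  4. access cat: MISS. Cache (LRU->MRU): [melon berry apple cat]
  5. access cow: MISS. Cache (LRU->MRU): [melon berry apple cat cow]
  6. access apple: HIT. Cache (LRU->MRU): [melon berry cat cow apple]
  7. access bee: MISS, evict melon. Cache (LRU->MRU): [berry cat cow apple bee]
  8. access ant: MISS, evict berry. Cache (LRU->MRU): [cat cow apple bee ant]
  9. access cow: HIT. Cache (LRU->MRU): [cat apple bee ant cow]
  10. access cow: HIT. Cache (LRU->MRU): [cat apple bee ant cow]
  11. access peach: MISS, evict cat. Cache (LRU->MRU): [apple bee ant cow peach]
  12. access cow: HIT. Cache (LRU->MRU): [apple bee ant peach cow]
  13. access cow: HIT. Cache (LRU->MRU): [apple bee ant peach cow]
  14. access ant: HIT. Cache (LRU->MRU): [apple bee peach cow ant]
  15. access cow: HIT. Cache (LRU->MRU): [apple bee peach ant cow]
  16. access plum: MISS, evict apple. Cache (LRU->MRU): [bee peach ant cow plum]
  17. access yak: MISS, evict bee. Cache (LRU->MRU): [peach ant cow plum yak]
  18. access ant: HIT. Cache (LRU->MRU): [peach cow plum yak ant]
Total: 8 hits, 10 misses, 5 evictions

Answer: peach cow plum yak ant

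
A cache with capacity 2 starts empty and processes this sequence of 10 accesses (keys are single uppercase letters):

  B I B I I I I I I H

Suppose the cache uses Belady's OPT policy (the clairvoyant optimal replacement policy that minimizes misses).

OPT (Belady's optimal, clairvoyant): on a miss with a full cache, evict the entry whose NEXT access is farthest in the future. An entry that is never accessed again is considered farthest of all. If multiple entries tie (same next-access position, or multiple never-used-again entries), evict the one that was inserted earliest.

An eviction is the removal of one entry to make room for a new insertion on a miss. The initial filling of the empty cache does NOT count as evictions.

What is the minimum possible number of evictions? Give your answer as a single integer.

OPT (Belady) simulation (capacity=2):
  1. access B: MISS. Cache: [B]
  2. access I: MISS. Cache: [B I]
  3. access B: HIT. Next use of B: never. Cache: [B I]
  4. access I: HIT. Next use of I: step 5. Cache: [B I]
  5. access I: HIT. Next use of I: step 6. Cache: [B I]
  6. access I: HIT. Next use of I: step 7. Cache: [B I]
  7. access I: HIT. Next use of I: step 8. Cache: [B I]
  8. access I: HIT. Next use of I: step 9. Cache: [B I]
  9. access I: HIT. Next use of I: never. Cache: [B I]
  10. access H: MISS, evict B (next use: never). Cache: [I H]
Total: 7 hits, 3 misses, 1 evictions

Answer: 1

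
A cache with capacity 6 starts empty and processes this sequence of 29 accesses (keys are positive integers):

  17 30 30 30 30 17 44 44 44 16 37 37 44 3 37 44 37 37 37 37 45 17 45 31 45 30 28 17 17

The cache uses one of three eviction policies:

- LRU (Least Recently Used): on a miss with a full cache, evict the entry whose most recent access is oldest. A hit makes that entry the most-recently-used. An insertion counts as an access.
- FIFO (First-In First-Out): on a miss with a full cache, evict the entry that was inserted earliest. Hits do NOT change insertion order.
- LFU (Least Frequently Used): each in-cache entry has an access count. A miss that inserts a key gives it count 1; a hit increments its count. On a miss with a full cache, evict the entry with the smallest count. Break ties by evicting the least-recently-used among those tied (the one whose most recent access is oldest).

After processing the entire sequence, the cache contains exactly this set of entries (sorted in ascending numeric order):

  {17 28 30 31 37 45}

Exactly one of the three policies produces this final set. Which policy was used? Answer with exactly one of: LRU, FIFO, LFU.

Answer: LRU

Derivation:
Simulating under each policy and comparing final sets:
  LRU: final set = {17 28 30 31 37 45} -> MATCHES target
  FIFO: final set = {3 17 28 30 31 45} -> differs
  LFU: final set = {17 28 30 37 44 45} -> differs
Only LRU produces the target set.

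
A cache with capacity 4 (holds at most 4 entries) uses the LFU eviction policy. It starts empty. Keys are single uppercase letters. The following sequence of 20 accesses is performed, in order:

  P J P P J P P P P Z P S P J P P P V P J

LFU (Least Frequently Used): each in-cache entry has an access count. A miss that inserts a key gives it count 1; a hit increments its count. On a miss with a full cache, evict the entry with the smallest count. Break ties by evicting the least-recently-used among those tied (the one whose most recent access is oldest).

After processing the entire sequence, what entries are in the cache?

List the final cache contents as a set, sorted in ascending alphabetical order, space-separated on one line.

LFU simulation (capacity=4):
  1. access P: MISS. Cache: [P(c=1)]
  2. access J: MISS. Cache: [P(c=1) J(c=1)]
  3. access P: HIT, count now 2. Cache: [J(c=1) P(c=2)]
  4. access P: HIT, count now 3. Cache: [J(c=1) P(c=3)]
  5. access J: HIT, count now 2. Cache: [J(c=2) P(c=3)]
  6. access P: HIT, count now 4. Cache: [J(c=2) P(c=4)]
  7. access P: HIT, count now 5. Cache: [J(c=2) P(c=5)]
  8. access P: HIT, count now 6. Cache: [J(c=2) P(c=6)]
  9. access P: HIT, count now 7. Cache: [J(c=2) P(c=7)]
  10. access Z: MISS. Cache: [Z(c=1) J(c=2) P(c=7)]
  11. access P: HIT, count now 8. Cache: [Z(c=1) J(c=2) P(c=8)]
  12. access S: MISS. Cache: [Z(c=1) S(c=1) J(c=2) P(c=8)]
  13. access P: HIT, count now 9. Cache: [Z(c=1) S(c=1) J(c=2) P(c=9)]
  14. access J: HIT, count now 3. Cache: [Z(c=1) S(c=1) J(c=3) P(c=9)]
  15. access P: HIT, count now 10. Cache: [Z(c=1) S(c=1) J(c=3) P(c=10)]
  16. access P: HIT, count now 11. Cache: [Z(c=1) S(c=1) J(c=3) P(c=11)]
  17. access P: HIT, count now 12. Cache: [Z(c=1) S(c=1) J(c=3) P(c=12)]
  18. access V: MISS, evict Z(c=1). Cache: [S(c=1) V(c=1) J(c=3) P(c=12)]
  19. access P: HIT, count now 13. Cache: [S(c=1) V(c=1) J(c=3) P(c=13)]
  20. access J: HIT, count now 4. Cache: [S(c=1) V(c=1) J(c=4) P(c=13)]
Total: 15 hits, 5 misses, 1 evictions

Answer: J P S V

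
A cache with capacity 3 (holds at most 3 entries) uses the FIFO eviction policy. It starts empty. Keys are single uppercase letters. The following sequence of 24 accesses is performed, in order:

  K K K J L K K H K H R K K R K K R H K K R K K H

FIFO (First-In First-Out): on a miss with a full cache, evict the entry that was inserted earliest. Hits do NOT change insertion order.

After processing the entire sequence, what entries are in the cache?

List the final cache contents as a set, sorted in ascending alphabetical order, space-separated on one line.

FIFO simulation (capacity=3):
  1. access K: MISS. Cache (old->new): [K]
  2. access K: HIT. Cache (old->new): [K]
  3. access K: HIT. Cache (old->new): [K]
  4. access J: MISS. Cache (old->new): [K J]
  5. access L: MISS. Cache (old->new): [K J L]
  6. access K: HIT. Cache (old->new): [K J L]
  7. access K: HIT. Cache (old->new): [K J L]
  8. access H: MISS, evict K. Cache (old->new): [J L H]
  9. access K: MISS, evict J. Cache (old->new): [L H K]
  10. access H: HIT. Cache (old->new): [L H K]
  11. access R: MISS, evict L. Cache (old->new): [H K R]
  12. access K: HIT. Cache (old->new): [H K R]
  13. access K: HIT. Cache (old->new): [H K R]
  14. access R: HIT. Cache (old->new): [H K R]
  15. access K: HIT. Cache (old->new): [H K R]
  16. access K: HIT. Cache (old->new): [H K R]
  17. access R: HIT. Cache (old->new): [H K R]
  18. access H: HIT. Cache (old->new): [H K R]
  19. access K: HIT. Cache (old->new): [H K R]
  20. access K: HIT. Cache (old->new): [H K R]
  21. access R: HIT. Cache (old->new): [H K R]
  22. access K: HIT. Cache (old->new): [H K R]
  23. access K: HIT. Cache (old->new): [H K R]
  24. access H: HIT. Cache (old->new): [H K R]
Total: 18 hits, 6 misses, 3 evictions

Answer: H K R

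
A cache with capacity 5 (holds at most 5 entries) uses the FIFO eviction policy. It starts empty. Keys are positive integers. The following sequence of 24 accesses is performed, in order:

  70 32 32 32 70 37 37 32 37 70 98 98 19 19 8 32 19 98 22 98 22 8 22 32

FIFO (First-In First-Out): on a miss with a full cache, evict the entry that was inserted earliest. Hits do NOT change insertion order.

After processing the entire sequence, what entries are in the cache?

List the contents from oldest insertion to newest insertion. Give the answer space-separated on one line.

FIFO simulation (capacity=5):
  1. access 70: MISS. Cache (old->new): [70]
  2. access 32: MISS. Cache (old->new): [70 32]
  3. access 32: HIT. Cache (old->new): [70 32]
  4. access 32: HIT. Cache (old->new): [70 32]
  5. access 70: HIT. Cache (old->new): [70 32]
  6. access 37: MISS. Cache (old->new): [70 32 37]
  7. access 37: HIT. Cache (old->new): [70 32 37]
  8. access 32: HIT. Cache (old->new): [70 32 37]
  9. access 37: HIT. Cache (old->new): [70 32 37]
  10. access 70: HIT. Cache (old->new): [70 32 37]
  11. access 98: MISS. Cache (old->new): [70 32 37 98]
  12. access 98: HIT. Cache (old->new): [70 32 37 98]
  13. access 19: MISS. Cache (old->new): [70 32 37 98 19]
  14. access 19: HIT. Cache (old->new): [70 32 37 98 19]
  15. access 8: MISS, evict 70. Cache (old->new): [32 37 98 19 8]
  16. access 32: HIT. Cache (old->new): [32 37 98 19 8]
  17. access 19: HIT. Cache (old->new): [32 37 98 19 8]
  18. access 98: HIT. Cache (old->new): [32 37 98 19 8]
  19. access 22: MISS, evict 32. Cache (old->new): [37 98 19 8 22]
  20. access 98: HIT. Cache (old->new): [37 98 19 8 22]
  21. access 22: HIT. Cache (old->new): [37 98 19 8 22]
  22. access 8: HIT. Cache (old->new): [37 98 19 8 22]
  23. access 22: HIT. Cache (old->new): [37 98 19 8 22]
  24. access 32: MISS, evict 37. Cache (old->new): [98 19 8 22 32]
Total: 16 hits, 8 misses, 3 evictions

Answer: 98 19 8 22 32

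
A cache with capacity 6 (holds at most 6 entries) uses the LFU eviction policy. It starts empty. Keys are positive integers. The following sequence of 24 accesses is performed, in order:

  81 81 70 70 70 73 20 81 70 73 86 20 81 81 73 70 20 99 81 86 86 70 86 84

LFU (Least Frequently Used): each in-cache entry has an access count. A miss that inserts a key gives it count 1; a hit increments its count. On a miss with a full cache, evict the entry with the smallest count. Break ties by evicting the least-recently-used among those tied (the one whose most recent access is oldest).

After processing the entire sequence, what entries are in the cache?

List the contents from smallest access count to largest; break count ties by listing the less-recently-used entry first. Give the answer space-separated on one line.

LFU simulation (capacity=6):
  1. access 81: MISS. Cache: [81(c=1)]
  2. access 81: HIT, count now 2. Cache: [81(c=2)]
  3. access 70: MISS. Cache: [70(c=1) 81(c=2)]
  4. access 70: HIT, count now 2. Cache: [81(c=2) 70(c=2)]
  5. access 70: HIT, count now 3. Cache: [81(c=2) 70(c=3)]
  6. access 73: MISS. Cache: [73(c=1) 81(c=2) 70(c=3)]
  7. access 20: MISS. Cache: [73(c=1) 20(c=1) 81(c=2) 70(c=3)]
  8. access 81: HIT, count now 3. Cache: [73(c=1) 20(c=1) 70(c=3) 81(c=3)]
  9. access 70: HIT, count now 4. Cache: [73(c=1) 20(c=1) 81(c=3) 70(c=4)]
  10. access 73: HIT, count now 2. Cache: [20(c=1) 73(c=2) 81(c=3) 70(c=4)]
  11. access 86: MISS. Cache: [20(c=1) 86(c=1) 73(c=2) 81(c=3) 70(c=4)]
  12. access 20: HIT, count now 2. Cache: [86(c=1) 73(c=2) 20(c=2) 81(c=3) 70(c=4)]
  13. access 81: HIT, count now 4. Cache: [86(c=1) 73(c=2) 20(c=2) 70(c=4) 81(c=4)]
  14. access 81: HIT, count now 5. Cache: [86(c=1) 73(c=2) 20(c=2) 70(c=4) 81(c=5)]
  15. access 73: HIT, count now 3. Cache: [86(c=1) 20(c=2) 73(c=3) 70(c=4) 81(c=5)]
  16. access 70: HIT, count now 5. Cache: [86(c=1) 20(c=2) 73(c=3) 81(c=5) 70(c=5)]
  17. access 20: HIT, count now 3. Cache: [86(c=1) 73(c=3) 20(c=3) 81(c=5) 70(c=5)]
  18. access 99: MISS. Cache: [86(c=1) 99(c=1) 73(c=3) 20(c=3) 81(c=5) 70(c=5)]
  19. access 81: HIT, count now 6. Cache: [86(c=1) 99(c=1) 73(c=3) 20(c=3) 70(c=5) 81(c=6)]
  20. access 86: HIT, count now 2. Cache: [99(c=1) 86(c=2) 73(c=3) 20(c=3) 70(c=5) 81(c=6)]
  21. access 86: HIT, count now 3. Cache: [99(c=1) 73(c=3) 20(c=3) 86(c=3) 70(c=5) 81(c=6)]
  22. access 70: HIT, count now 6. Cache: [99(c=1) 73(c=3) 20(c=3) 86(c=3) 81(c=6) 70(c=6)]
  23. access 86: HIT, count now 4. Cache: [99(c=1) 73(c=3) 20(c=3) 86(c=4) 81(c=6) 70(c=6)]
  24. access 84: MISS, evict 99(c=1). Cache: [84(c=1) 73(c=3) 20(c=3) 86(c=4) 81(c=6) 70(c=6)]
Total: 17 hits, 7 misses, 1 evictions

Answer: 84 73 20 86 81 70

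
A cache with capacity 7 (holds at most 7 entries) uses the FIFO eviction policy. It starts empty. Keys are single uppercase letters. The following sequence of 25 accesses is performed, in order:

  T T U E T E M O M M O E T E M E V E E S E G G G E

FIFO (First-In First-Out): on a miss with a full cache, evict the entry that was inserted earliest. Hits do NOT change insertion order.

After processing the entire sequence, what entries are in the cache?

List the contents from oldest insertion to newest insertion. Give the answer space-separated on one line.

FIFO simulation (capacity=7):
  1. access T: MISS. Cache (old->new): [T]
  2. access T: HIT. Cache (old->new): [T]
  3. access U: MISS. Cache (old->new): [T U]
  4. access E: MISS. Cache (old->new): [T U E]
  5. access T: HIT. Cache (old->new): [T U E]
  6. access E: HIT. Cache (old->new): [T U E]
  7. access M: MISS. Cache (old->new): [T U E M]
  8. access O: MISS. Cache (old->new): [T U E M O]
  9. access M: HIT. Cache (old->new): [T U E M O]
  10. access M: HIT. Cache (old->new): [T U E M O]
  11. access O: HIT. Cache (old->new): [T U E M O]
  12. access E: HIT. Cache (old->new): [T U E M O]
  13. access T: HIT. Cache (old->new): [T U E M O]
  14. access E: HIT. Cache (old->new): [T U E M O]
  15. access M: HIT. Cache (old->new): [T U E M O]
  16. access E: HIT. Cache (old->new): [T U E M O]
  17. access V: MISS. Cache (old->new): [T U E M O V]
  18. access E: HIT. Cache (old->new): [T U E M O V]
  19. access E: HIT. Cache (old->new): [T U E M O V]
  20. access S: MISS. Cache (old->new): [T U E M O V S]
  21. access E: HIT. Cache (old->new): [T U E M O V S]
  22. access G: MISS, evict T. Cache (old->new): [U E M O V S G]
  23. access G: HIT. Cache (old->new): [U E M O V S G]
  24. access G: HIT. Cache (old->new): [U E M O V S G]
  25. access E: HIT. Cache (old->new): [U E M O V S G]
Total: 17 hits, 8 misses, 1 evictions

Answer: U E M O V S G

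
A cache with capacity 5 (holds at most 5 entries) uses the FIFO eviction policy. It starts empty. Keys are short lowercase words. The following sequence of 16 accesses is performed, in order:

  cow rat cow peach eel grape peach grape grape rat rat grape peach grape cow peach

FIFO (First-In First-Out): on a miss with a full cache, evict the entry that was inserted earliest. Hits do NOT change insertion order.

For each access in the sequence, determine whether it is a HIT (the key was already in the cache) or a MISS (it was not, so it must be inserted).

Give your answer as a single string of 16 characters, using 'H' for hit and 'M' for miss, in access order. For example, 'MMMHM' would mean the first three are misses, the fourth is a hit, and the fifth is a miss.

Answer: MMHMMMHHHHHHHHHH

Derivation:
FIFO simulation (capacity=5):
  1. access cow: MISS. Cache (old->new): [cow]
  2. access rat: MISS. Cache (old->new): [cow rat]
  3. access cow: HIT. Cache (old->new): [cow rat]
  4. access peach: MISS. Cache (old->new): [cow rat peach]
  5. access eel: MISS. Cache (old->new): [cow rat peach eel]
  6. access grape: MISS. Cache (old->new): [cow rat peach eel grape]
  7. access peach: HIT. Cache (old->new): [cow rat peach eel grape]
  8. access grape: HIT. Cache (old->new): [cow rat peach eel grape]
  9. access grape: HIT. Cache (old->new): [cow rat peach eel grape]
  10. access rat: HIT. Cache (old->new): [cow rat peach eel grape]
  11. access rat: HIT. Cache (old->new): [cow rat peach eel grape]
  12. access grape: HIT. Cache (old->new): [cow rat peach eel grape]
  13. access peach: HIT. Cache (old->new): [cow rat peach eel grape]
  14. access grape: HIT. Cache (old->new): [cow rat peach eel grape]
  15. access cow: HIT. Cache (old->new): [cow rat peach eel grape]
  16. access peach: HIT. Cache (old->new): [cow rat peach eel grape]
Total: 11 hits, 5 misses, 0 evictions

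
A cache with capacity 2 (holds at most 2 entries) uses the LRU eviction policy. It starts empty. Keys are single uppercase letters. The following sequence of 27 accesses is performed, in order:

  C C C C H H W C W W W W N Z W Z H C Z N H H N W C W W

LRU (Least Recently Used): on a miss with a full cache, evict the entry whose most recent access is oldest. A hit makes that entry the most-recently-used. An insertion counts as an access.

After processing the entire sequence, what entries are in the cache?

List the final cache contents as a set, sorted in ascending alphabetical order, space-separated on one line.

Answer: C W

Derivation:
LRU simulation (capacity=2):
  1. access C: MISS. Cache (LRU->MRU): [C]
  2. access C: HIT. Cache (LRU->MRU): [C]
  3. access C: HIT. Cache (LRU->MRU): [C]
  4. access C: HIT. Cache (LRU->MRU): [C]
  5. access H: MISS. Cache (LRU->MRU): [C H]
  6. access H: HIT. Cache (LRU->MRU): [C H]
  7. access W: MISS, evict C. Cache (LRU->MRU): [H W]
  8. access C: MISS, evict H. Cache (LRU->MRU): [W C]
  9. access W: HIT. Cache (LRU->MRU): [C W]
  10. access W: HIT. Cache (LRU->MRU): [C W]
  11. access W: HIT. Cache (LRU->MRU): [C W]
  12. access W: HIT. Cache (LRU->MRU): [C W]
  13. access N: MISS, evict C. Cache (LRU->MRU): [W N]
  14. access Z: MISS, evict W. Cache (LRU->MRU): [N Z]
  15. access W: MISS, evict N. Cache (LRU->MRU): [Z W]
  16. access Z: HIT. Cache (LRU->MRU): [W Z]
  17. access H: MISS, evict W. Cache (LRU->MRU): [Z H]
  18. access C: MISS, evict Z. Cache (LRU->MRU): [H C]
  19. access Z: MISS, evict H. Cache (LRU->MRU): [C Z]
  20. access N: MISS, evict C. Cache (LRU->MRU): [Z N]
  21. access H: MISS, evict Z. Cache (LRU->MRU): [N H]
  22. access H: HIT. Cache (LRU->MRU): [N H]
  23. access N: HIT. Cache (LRU->MRU): [H N]
  24. access W: MISS, evict H. Cache (LRU->MRU): [N W]
  25. access C: MISS, evict N. Cache (LRU->MRU): [W C]
  26. access W: HIT. Cache (LRU->MRU): [C W]
  27. access W: HIT. Cache (LRU->MRU): [C W]
Total: 13 hits, 14 misses, 12 evictions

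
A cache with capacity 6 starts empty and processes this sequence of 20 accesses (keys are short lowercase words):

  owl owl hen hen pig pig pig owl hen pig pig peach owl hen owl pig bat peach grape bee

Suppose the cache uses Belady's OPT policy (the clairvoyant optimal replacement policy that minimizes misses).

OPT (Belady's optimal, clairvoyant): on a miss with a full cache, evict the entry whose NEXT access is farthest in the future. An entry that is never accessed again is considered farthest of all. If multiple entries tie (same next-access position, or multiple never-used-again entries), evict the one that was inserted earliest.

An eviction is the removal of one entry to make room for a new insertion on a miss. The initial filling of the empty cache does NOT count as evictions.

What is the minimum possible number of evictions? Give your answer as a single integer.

OPT (Belady) simulation (capacity=6):
  1. access owl: MISS. Cache: [owl]
  2. access owl: HIT. Next use of owl: step 8. Cache: [owl]
  3. access hen: MISS. Cache: [owl hen]
  4. access hen: HIT. Next use of hen: step 9. Cache: [owl hen]
  5. access pig: MISS. Cache: [owl hen pig]
  6. access pig: HIT. Next use of pig: step 7. Cache: [owl hen pig]
  7. access pig: HIT. Next use of pig: step 10. Cache: [owl hen pig]
  8. access owl: HIT. Next use of owl: step 13. Cache: [owl hen pig]
  9. access hen: HIT. Next use of hen: step 14. Cache: [owl hen pig]
  10. access pig: HIT. Next use of pig: step 11. Cache: [owl hen pig]
  11. access pig: HIT. Next use of pig: step 16. Cache: [owl hen pig]
  12. access peach: MISS. Cache: [owl hen pig peach]
  13. access owl: HIT. Next use of owl: step 15. Cache: [owl hen pig peach]
  14. access hen: HIT. Next use of hen: never. Cache: [owl hen pig peach]
  15. access owl: HIT. Next use of owl: never. Cache: [owl hen pig peach]
  16. access pig: HIT. Next use of pig: never. Cache: [owl hen pig peach]
  17. access bat: MISS. Cache: [owl hen pig peach bat]
  18. access peach: HIT. Next use of peach: never. Cache: [owl hen pig peach bat]
  19. access grape: MISS. Cache: [owl hen pig peach bat grape]
  20. access bee: MISS, evict owl (next use: never). Cache: [hen pig peach bat grape bee]
Total: 13 hits, 7 misses, 1 evictions

Answer: 1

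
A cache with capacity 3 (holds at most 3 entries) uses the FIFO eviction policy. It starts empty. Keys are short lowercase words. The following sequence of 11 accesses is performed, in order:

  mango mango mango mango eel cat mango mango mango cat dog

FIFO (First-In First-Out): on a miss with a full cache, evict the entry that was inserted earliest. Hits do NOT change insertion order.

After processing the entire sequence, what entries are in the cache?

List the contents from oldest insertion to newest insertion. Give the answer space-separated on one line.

FIFO simulation (capacity=3):
  1. access mango: MISS. Cache (old->new): [mango]
  2. access mango: HIT. Cache (old->new): [mango]
  3. access mango: HIT. Cache (old->new): [mango]
  4. access mango: HIT. Cache (old->new): [mango]
  5. access eel: MISS. Cache (old->new): [mango eel]
  6. access cat: MISS. Cache (old->new): [mango eel cat]
  7. access mango: HIT. Cache (old->new): [mango eel cat]
  8. access mango: HIT. Cache (old->new): [mango eel cat]
  9. access mango: HIT. Cache (old->new): [mango eel cat]
  10. access cat: HIT. Cache (old->new): [mango eel cat]
  11. access dog: MISS, evict mango. Cache (old->new): [eel cat dog]
Total: 7 hits, 4 misses, 1 evictions

Answer: eel cat dog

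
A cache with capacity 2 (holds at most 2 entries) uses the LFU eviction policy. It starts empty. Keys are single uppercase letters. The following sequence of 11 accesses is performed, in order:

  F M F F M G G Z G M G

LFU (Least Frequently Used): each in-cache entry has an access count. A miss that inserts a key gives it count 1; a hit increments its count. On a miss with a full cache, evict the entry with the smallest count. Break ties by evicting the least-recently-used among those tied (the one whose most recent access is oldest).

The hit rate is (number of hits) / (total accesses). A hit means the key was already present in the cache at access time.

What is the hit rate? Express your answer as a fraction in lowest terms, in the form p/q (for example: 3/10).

Answer: 4/11

Derivation:
LFU simulation (capacity=2):
  1. access F: MISS. Cache: [F(c=1)]
  2. access M: MISS. Cache: [F(c=1) M(c=1)]
  3. access F: HIT, count now 2. Cache: [M(c=1) F(c=2)]
  4. access F: HIT, count now 3. Cache: [M(c=1) F(c=3)]
  5. access M: HIT, count now 2. Cache: [M(c=2) F(c=3)]
  6. access G: MISS, evict M(c=2). Cache: [G(c=1) F(c=3)]
  7. access G: HIT, count now 2. Cache: [G(c=2) F(c=3)]
  8. access Z: MISS, evict G(c=2). Cache: [Z(c=1) F(c=3)]
  9. access G: MISS, evict Z(c=1). Cache: [G(c=1) F(c=3)]
  10. access M: MISS, evict G(c=1). Cache: [M(c=1) F(c=3)]
  11. access G: MISS, evict M(c=1). Cache: [G(c=1) F(c=3)]
Total: 4 hits, 7 misses, 5 evictions

Hit rate = 4/11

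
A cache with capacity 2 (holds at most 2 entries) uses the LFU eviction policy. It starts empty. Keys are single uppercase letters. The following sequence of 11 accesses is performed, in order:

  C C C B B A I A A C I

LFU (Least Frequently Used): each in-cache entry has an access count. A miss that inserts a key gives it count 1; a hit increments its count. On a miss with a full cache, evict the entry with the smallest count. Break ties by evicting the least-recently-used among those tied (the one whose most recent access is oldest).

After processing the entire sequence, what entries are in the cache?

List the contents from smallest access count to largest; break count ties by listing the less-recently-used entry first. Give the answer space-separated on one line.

Answer: I C

Derivation:
LFU simulation (capacity=2):
  1. access C: MISS. Cache: [C(c=1)]
  2. access C: HIT, count now 2. Cache: [C(c=2)]
  3. access C: HIT, count now 3. Cache: [C(c=3)]
  4. access B: MISS. Cache: [B(c=1) C(c=3)]
  5. access B: HIT, count now 2. Cache: [B(c=2) C(c=3)]
  6. access A: MISS, evict B(c=2). Cache: [A(c=1) C(c=3)]
  7. access I: MISS, evict A(c=1). Cache: [I(c=1) C(c=3)]
  8. access A: MISS, evict I(c=1). Cache: [A(c=1) C(c=3)]
  9. access A: HIT, count now 2. Cache: [A(c=2) C(c=3)]
  10. access C: HIT, count now 4. Cache: [A(c=2) C(c=4)]
  11. access I: MISS, evict A(c=2). Cache: [I(c=1) C(c=4)]
Total: 5 hits, 6 misses, 4 evictions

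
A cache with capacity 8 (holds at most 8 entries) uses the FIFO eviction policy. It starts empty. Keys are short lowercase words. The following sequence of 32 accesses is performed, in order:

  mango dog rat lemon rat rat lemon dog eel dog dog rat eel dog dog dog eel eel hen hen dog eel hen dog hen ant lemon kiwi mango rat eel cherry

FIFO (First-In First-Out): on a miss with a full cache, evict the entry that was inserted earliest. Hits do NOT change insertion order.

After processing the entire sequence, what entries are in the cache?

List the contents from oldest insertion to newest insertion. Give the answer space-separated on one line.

Answer: dog rat lemon eel hen ant kiwi cherry

Derivation:
FIFO simulation (capacity=8):
  1. access mango: MISS. Cache (old->new): [mango]
  2. access dog: MISS. Cache (old->new): [mango dog]
  3. access rat: MISS. Cache (old->new): [mango dog rat]
  4. access lemon: MISS. Cache (old->new): [mango dog rat lemon]
  5. access rat: HIT. Cache (old->new): [mango dog rat lemon]
  6. access rat: HIT. Cache (old->new): [mango dog rat lemon]
  7. access lemon: HIT. Cache (old->new): [mango dog rat lemon]
  8. access dog: HIT. Cache (old->new): [mango dog rat lemon]
  9. access eel: MISS. Cache (old->new): [mango dog rat lemon eel]
  10. access dog: HIT. Cache (old->new): [mango dog rat lemon eel]
  11. access dog: HIT. Cache (old->new): [mango dog rat lemon eel]
  12. access rat: HIT. Cache (old->new): [mango dog rat lemon eel]
  13. access eel: HIT. Cache (old->new): [mango dog rat lemon eel]
  14. access dog: HIT. Cache (old->new): [mango dog rat lemon eel]
  15. access dog: HIT. Cache (old->new): [mango dog rat lemon eel]
  16. access dog: HIT. Cache (old->new): [mango dog rat lemon eel]
  17. access eel: HIT. Cache (old->new): [mango dog rat lemon eel]
  18. access eel: HIT. Cache (old->new): [mango dog rat lemon eel]
  19. access hen: MISS. Cache (old->new): [mango dog rat lemon eel hen]
  20. access hen: HIT. Cache (old->new): [mango dog rat lemon eel hen]
  21. access dog: HIT. Cache (old->new): [mango dog rat lemon eel hen]
  22. access eel: HIT. Cache (old->new): [mango dog rat lemon eel hen]
  23. access hen: HIT. Cache (old->new): [mango dog rat lemon eel hen]
  24. access dog: HIT. Cache (old->new): [mango dog rat lemon eel hen]
  25. access hen: HIT. Cache (old->new): [mango dog rat lemon eel hen]
  26. access ant: MISS. Cache (old->new): [mango dog rat lemon eel hen ant]
  27. access lemon: HIT. Cache (old->new): [mango dog rat lemon eel hen ant]
  28. access kiwi: MISS. Cache (old->new): [mango dog rat lemon eel hen ant kiwi]
  29. access mango: HIT. Cache (old->new): [mango dog rat lemon eel hen ant kiwi]
  30. access rat: HIT. Cache (old->new): [mango dog rat lemon eel hen ant kiwi]
  31. access eel: HIT. Cache (old->new): [mango dog rat lemon eel hen ant kiwi]
  32. access cherry: MISS, evict mango. Cache (old->new): [dog rat lemon eel hen ant kiwi cherry]
Total: 23 hits, 9 misses, 1 evictions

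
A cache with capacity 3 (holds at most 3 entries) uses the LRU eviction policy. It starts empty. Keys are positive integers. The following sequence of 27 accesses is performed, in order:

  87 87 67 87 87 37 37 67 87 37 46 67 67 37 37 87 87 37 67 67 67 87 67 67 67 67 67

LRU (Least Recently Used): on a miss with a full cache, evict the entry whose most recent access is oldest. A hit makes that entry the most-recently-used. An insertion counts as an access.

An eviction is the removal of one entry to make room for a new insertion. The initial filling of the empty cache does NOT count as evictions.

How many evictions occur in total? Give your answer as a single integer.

Answer: 3

Derivation:
LRU simulation (capacity=3):
  1. access 87: MISS. Cache (LRU->MRU): [87]
  2. access 87: HIT. Cache (LRU->MRU): [87]
  3. access 67: MISS. Cache (LRU->MRU): [87 67]
  4. access 87: HIT. Cache (LRU->MRU): [67 87]
  5. access 87: HIT. Cache (LRU->MRU): [67 87]
  6. access 37: MISS. Cache (LRU->MRU): [67 87 37]
  7. access 37: HIT. Cache (LRU->MRU): [67 87 37]
  8. access 67: HIT. Cache (LRU->MRU): [87 37 67]
  9. access 87: HIT. Cache (LRU->MRU): [37 67 87]
  10. access 37: HIT. Cache (LRU->MRU): [67 87 37]
  11. access 46: MISS, evict 67. Cache (LRU->MRU): [87 37 46]
  12. access 67: MISS, evict 87. Cache (LRU->MRU): [37 46 67]
  13. access 67: HIT. Cache (LRU->MRU): [37 46 67]
  14. access 37: HIT. Cache (LRU->MRU): [46 67 37]
  15. access 37: HIT. Cache (LRU->MRU): [46 67 37]
  16. access 87: MISS, evict 46. Cache (LRU->MRU): [67 37 87]
  17. access 87: HIT. Cache (LRU->MRU): [67 37 87]
  18. access 37: HIT. Cache (LRU->MRU): [67 87 37]
  19. access 67: HIT. Cache (LRU->MRU): [87 37 67]
  20. access 67: HIT. Cache (LRU->MRU): [87 37 67]
  21. access 67: HIT. Cache (LRU->MRU): [87 37 67]
  22. access 87: HIT. Cache (LRU->MRU): [37 67 87]
  23. access 67: HIT. Cache (LRU->MRU): [37 87 67]
  24. access 67: HIT. Cache (LRU->MRU): [37 87 67]
  25. access 67: HIT. Cache (LRU->MRU): [37 87 67]
  26. access 67: HIT. Cache (LRU->MRU): [37 87 67]
  27. access 67: HIT. Cache (LRU->MRU): [37 87 67]
Total: 21 hits, 6 misses, 3 evictions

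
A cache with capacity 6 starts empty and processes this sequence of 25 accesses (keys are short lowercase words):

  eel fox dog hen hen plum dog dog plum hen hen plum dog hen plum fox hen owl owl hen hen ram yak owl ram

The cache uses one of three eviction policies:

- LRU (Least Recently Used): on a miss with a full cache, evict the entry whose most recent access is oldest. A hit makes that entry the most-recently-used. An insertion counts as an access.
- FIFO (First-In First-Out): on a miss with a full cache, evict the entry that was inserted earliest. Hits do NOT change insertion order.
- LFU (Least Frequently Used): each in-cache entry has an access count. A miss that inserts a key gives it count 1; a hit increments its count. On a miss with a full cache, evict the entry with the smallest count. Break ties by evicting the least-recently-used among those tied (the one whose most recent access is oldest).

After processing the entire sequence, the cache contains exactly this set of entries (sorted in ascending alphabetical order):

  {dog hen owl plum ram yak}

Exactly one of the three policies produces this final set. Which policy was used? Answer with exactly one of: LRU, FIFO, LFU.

Answer: FIFO

Derivation:
Simulating under each policy and comparing final sets:
  LRU: final set = {fox hen owl plum ram yak} -> differs
  FIFO: final set = {dog hen owl plum ram yak} -> MATCHES target
  LFU: final set = {dog fox hen owl plum ram} -> differs
Only FIFO produces the target set.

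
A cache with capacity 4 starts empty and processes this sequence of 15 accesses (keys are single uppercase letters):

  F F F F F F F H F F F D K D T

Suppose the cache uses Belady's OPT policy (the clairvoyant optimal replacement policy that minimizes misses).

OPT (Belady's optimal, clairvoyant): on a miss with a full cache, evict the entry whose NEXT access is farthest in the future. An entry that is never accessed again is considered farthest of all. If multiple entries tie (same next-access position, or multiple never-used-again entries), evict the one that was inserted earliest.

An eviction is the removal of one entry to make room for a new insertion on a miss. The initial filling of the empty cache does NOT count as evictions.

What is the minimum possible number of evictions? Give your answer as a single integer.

OPT (Belady) simulation (capacity=4):
  1. access F: MISS. Cache: [F]
  2. access F: HIT. Next use of F: step 3. Cache: [F]
  3. access F: HIT. Next use of F: step 4. Cache: [F]
  4. access F: HIT. Next use of F: step 5. Cache: [F]
  5. access F: HIT. Next use of F: step 6. Cache: [F]
  6. access F: HIT. Next use of F: step 7. Cache: [F]
  7. access F: HIT. Next use of F: step 9. Cache: [F]
  8. access H: MISS. Cache: [F H]
  9. access F: HIT. Next use of F: step 10. Cache: [F H]
  10. access F: HIT. Next use of F: step 11. Cache: [F H]
  11. access F: HIT. Next use of F: never. Cache: [F H]
  12. access D: MISS. Cache: [F H D]
  13. access K: MISS. Cache: [F H D K]
  14. access D: HIT. Next use of D: never. Cache: [F H D K]
  15. access T: MISS, evict F (next use: never). Cache: [H D K T]
Total: 10 hits, 5 misses, 1 evictions

Answer: 1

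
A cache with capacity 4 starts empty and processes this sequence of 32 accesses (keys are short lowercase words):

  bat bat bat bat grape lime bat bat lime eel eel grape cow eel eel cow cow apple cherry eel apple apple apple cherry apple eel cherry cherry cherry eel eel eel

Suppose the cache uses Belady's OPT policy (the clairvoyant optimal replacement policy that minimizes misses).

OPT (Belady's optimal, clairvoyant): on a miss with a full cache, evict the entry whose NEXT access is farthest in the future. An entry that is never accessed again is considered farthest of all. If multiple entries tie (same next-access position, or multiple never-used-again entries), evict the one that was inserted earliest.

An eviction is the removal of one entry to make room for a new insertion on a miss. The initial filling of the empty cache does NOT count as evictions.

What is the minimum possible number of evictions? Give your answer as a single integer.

OPT (Belady) simulation (capacity=4):
  1. access bat: MISS. Cache: [bat]
  2. access bat: HIT. Next use of bat: step 3. Cache: [bat]
  3. access bat: HIT. Next use of bat: step 4. Cache: [bat]
  4. access bat: HIT. Next use of bat: step 7. Cache: [bat]
  5. access grape: MISS. Cache: [bat grape]
  6. access lime: MISS. Cache: [bat grape lime]
  7. access bat: HIT. Next use of bat: step 8. Cache: [bat grape lime]
  8. access bat: HIT. Next use of bat: never. Cache: [bat grape lime]
  9. access lime: HIT. Next use of lime: never. Cache: [bat grape lime]
  10. access eel: MISS. Cache: [bat grape lime eel]
  11. access eel: HIT. Next use of eel: step 14. Cache: [bat grape lime eel]
  12. access grape: HIT. Next use of grape: never. Cache: [bat grape lime eel]
  13. access cow: MISS, evict bat (next use: never). Cache: [grape lime eel cow]
  14. access eel: HIT. Next use of eel: step 15. Cache: [grape lime eel cow]
  15. access eel: HIT. Next use of eel: step 20. Cache: [grape lime eel cow]
  16. access cow: HIT. Next use of cow: step 17. Cache: [grape lime eel cow]
  17. access cow: HIT. Next use of cow: never. Cache: [grape lime eel cow]
  18. access apple: MISS, evict grape (next use: never). Cache: [lime eel cow apple]
  19. access cherry: MISS, evict lime (next use: never). Cache: [eel cow apple cherry]
  20. access eel: HIT. Next use of eel: step 26. Cache: [eel cow apple cherry]
  21. access apple: HIT. Next use of apple: step 22. Cache: [eel cow apple cherry]
  22. access apple: HIT. Next use of apple: step 23. Cache: [eel cow apple cherry]
  23. access apple: HIT. Next use of apple: step 25. Cache: [eel cow apple cherry]
  24. access cherry: HIT. Next use of cherry: step 27. Cache: [eel cow apple cherry]
  25. access apple: HIT. Next use of apple: never. Cache: [eel cow apple cherry]
  26. access eel: HIT. Next use of eel: step 30. Cache: [eel cow apple cherry]
  27. access cherry: HIT. Next use of cherry: step 28. Cache: [eel cow apple cherry]
  28. access cherry: HIT. Next use of cherry: step 29. Cache: [eel cow apple cherry]
  29. access cherry: HIT. Next use of cherry: never. Cache: [eel cow apple cherry]
  30. access eel: HIT. Next use of eel: step 31. Cache: [eel cow apple cherry]
  31. access eel: HIT. Next use of eel: step 32. Cache: [eel cow apple cherry]
  32. access eel: HIT. Next use of eel: never. Cache: [eel cow apple cherry]
Total: 25 hits, 7 misses, 3 evictions

Answer: 3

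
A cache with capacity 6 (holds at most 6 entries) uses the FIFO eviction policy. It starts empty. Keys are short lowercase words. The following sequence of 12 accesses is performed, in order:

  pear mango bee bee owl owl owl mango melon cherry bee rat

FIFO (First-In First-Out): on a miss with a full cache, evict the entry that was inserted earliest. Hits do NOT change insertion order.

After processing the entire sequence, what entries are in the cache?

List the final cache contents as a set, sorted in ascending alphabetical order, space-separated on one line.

Answer: bee cherry mango melon owl rat

Derivation:
FIFO simulation (capacity=6):
  1. access pear: MISS. Cache (old->new): [pear]
  2. access mango: MISS. Cache (old->new): [pear mango]
  3. access bee: MISS. Cache (old->new): [pear mango bee]
  4. access bee: HIT. Cache (old->new): [pear mango bee]
  5. access owl: MISS. Cache (old->new): [pear mango bee owl]
  6. access owl: HIT. Cache (old->new): [pear mango bee owl]
  7. access owl: HIT. Cache (old->new): [pear mango bee owl]
  8. access mango: HIT. Cache (old->new): [pear mango bee owl]
  9. access melon: MISS. Cache (old->new): [pear mango bee owl melon]
  10. access cherry: MISS. Cache (old->new): [pear mango bee owl melon cherry]
  11. access bee: HIT. Cache (old->new): [pear mango bee owl melon cherry]
  12. access rat: MISS, evict pear. Cache (old->new): [mango bee owl melon cherry rat]
Total: 5 hits, 7 misses, 1 evictions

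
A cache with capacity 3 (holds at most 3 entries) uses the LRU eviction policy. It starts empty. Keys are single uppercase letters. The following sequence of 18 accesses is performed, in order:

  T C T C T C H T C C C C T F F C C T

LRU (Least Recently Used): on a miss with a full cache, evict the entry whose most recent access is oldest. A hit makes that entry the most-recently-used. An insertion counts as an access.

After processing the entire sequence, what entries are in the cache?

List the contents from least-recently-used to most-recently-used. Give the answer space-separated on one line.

LRU simulation (capacity=3):
  1. access T: MISS. Cache (LRU->MRU): [T]
  2. access C: MISS. Cache (LRU->MRU): [T C]
  3. access T: HIT. Cache (LRU->MRU): [C T]
  4. access C: HIT. Cache (LRU->MRU): [T C]
  5. access T: HIT. Cache (LRU->MRU): [C T]
  6. access C: HIT. Cache (LRU->MRU): [T C]
  7. access H: MISS. Cache (LRU->MRU): [T C H]
  8. access T: HIT. Cache (LRU->MRU): [C H T]
  9. access C: HIT. Cache (LRU->MRU): [H T C]
  10. access C: HIT. Cache (LRU->MRU): [H T C]
  11. access C: HIT. Cache (LRU->MRU): [H T C]
  12. access C: HIT. Cache (LRU->MRU): [H T C]
  13. access T: HIT. Cache (LRU->MRU): [H C T]
  14. access F: MISS, evict H. Cache (LRU->MRU): [C T F]
  15. access F: HIT. Cache (LRU->MRU): [C T F]
  16. access C: HIT. Cache (LRU->MRU): [T F C]
  17. access C: HIT. Cache (LRU->MRU): [T F C]
  18. access T: HIT. Cache (LRU->MRU): [F C T]
Total: 14 hits, 4 misses, 1 evictions

Answer: F C T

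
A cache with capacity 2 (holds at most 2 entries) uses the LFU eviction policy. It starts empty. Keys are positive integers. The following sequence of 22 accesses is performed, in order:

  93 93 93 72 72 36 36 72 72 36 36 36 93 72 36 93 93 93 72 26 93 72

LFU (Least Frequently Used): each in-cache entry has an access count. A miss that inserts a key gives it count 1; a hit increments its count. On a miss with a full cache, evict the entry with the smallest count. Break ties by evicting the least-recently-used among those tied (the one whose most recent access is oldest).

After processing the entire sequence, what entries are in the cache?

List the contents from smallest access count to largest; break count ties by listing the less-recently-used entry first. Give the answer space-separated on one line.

Answer: 72 93

Derivation:
LFU simulation (capacity=2):
  1. access 93: MISS. Cache: [93(c=1)]
  2. access 93: HIT, count now 2. Cache: [93(c=2)]
  3. access 93: HIT, count now 3. Cache: [93(c=3)]
  4. access 72: MISS. Cache: [72(c=1) 93(c=3)]
  5. access 72: HIT, count now 2. Cache: [72(c=2) 93(c=3)]
  6. access 36: MISS, evict 72(c=2). Cache: [36(c=1) 93(c=3)]
  7. access 36: HIT, count now 2. Cache: [36(c=2) 93(c=3)]
  8. access 72: MISS, evict 36(c=2). Cache: [72(c=1) 93(c=3)]
  9. access 72: HIT, count now 2. Cache: [72(c=2) 93(c=3)]
  10. access 36: MISS, evict 72(c=2). Cache: [36(c=1) 93(c=3)]
  11. access 36: HIT, count now 2. Cache: [36(c=2) 93(c=3)]
  12. access 36: HIT, count now 3. Cache: [93(c=3) 36(c=3)]
  13. access 93: HIT, count now 4. Cache: [36(c=3) 93(c=4)]
  14. access 72: MISS, evict 36(c=3). Cache: [72(c=1) 93(c=4)]
  15. access 36: MISS, evict 72(c=1). Cache: [36(c=1) 93(c=4)]
  16. access 93: HIT, count now 5. Cache: [36(c=1) 93(c=5)]
  17. access 93: HIT, count now 6. Cache: [36(c=1) 93(c=6)]
  18. access 93: HIT, count now 7. Cache: [36(c=1) 93(c=7)]
  19. access 72: MISS, evict 36(c=1). Cache: [72(c=1) 93(c=7)]
  20. access 26: MISS, evict 72(c=1). Cache: [26(c=1) 93(c=7)]
  21. access 93: HIT, count now 8. Cache: [26(c=1) 93(c=8)]
  22. access 72: MISS, evict 26(c=1). Cache: [72(c=1) 93(c=8)]
Total: 12 hits, 10 misses, 8 evictions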